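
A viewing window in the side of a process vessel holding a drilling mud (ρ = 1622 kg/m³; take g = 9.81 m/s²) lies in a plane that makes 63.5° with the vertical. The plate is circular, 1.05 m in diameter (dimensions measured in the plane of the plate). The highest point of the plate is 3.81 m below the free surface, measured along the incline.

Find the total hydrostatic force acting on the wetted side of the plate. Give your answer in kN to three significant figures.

γ = ρg = 1622 × 9.81 / 1000 = 15.91182 kN/m³.
The plate makes 63.5° with the vertical, i.e. θ = 90° − 63.5° = 26.5° to the horizontal. Measuring y along the incline from the free-surface line, vertical depth h = y·sinθ with sinθ = 0.446198.
The centroid is at the centre, 0.525 m below the top of the plate, so y_c = 3.81 + 0.525 = 4.335 m and h_c = 4.335 × 0.446198 = 1.93427 m.
A = π(0.525)² = 0.865901 m².
Resultant F = γ·h_c·A = 15.91182 × 1.93427 × 0.865901 = 26.6505 kN.

F ≈ 26.7 kN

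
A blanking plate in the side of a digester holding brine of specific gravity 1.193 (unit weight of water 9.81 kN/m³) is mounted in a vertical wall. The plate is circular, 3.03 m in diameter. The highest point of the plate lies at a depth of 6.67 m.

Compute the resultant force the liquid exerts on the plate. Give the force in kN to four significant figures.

F ≈ 690.7 kN

γ = 1.193 × 9.81 = 11.70333 kN/m³.
The centroid is at the centre, 1.515 m below the top of the plate, so the centroid depth is h_c = 6.67 + 1.515 = 8.185 m.
A = π(1.515)² = 7.21066 m².
Resultant F = γ·h_c·A = 11.70333 × 8.185 × 7.21066 = 690.722 kN.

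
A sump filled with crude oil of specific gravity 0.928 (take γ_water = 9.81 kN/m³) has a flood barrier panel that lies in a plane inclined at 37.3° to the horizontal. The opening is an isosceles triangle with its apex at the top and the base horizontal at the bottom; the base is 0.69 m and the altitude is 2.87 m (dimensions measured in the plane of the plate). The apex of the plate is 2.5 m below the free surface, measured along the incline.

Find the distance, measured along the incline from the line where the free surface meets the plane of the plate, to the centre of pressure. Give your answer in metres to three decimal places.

γ = 0.928 × 9.81 = 9.10368 kN/m³.
Let θ = 37.3° be the plate's angle to the horizontal; measure y along the incline from where the plane meets the free surface. Vertical depth h = y·sinθ with sinθ = 0.605988.
With the apex up, the centroid sits 2h/3 = 2 × 2.87/3 = 1.91333 m below the apex, so y_c = 2.5 + 1.91333 = 4.41333 m and h_c = 4.41333 × 0.605988 = 2.67443 m.
A = ½ × 0.69 × 2.87 = 0.99015 m².
Resultant F = γ·h_c·A = 9.10368 × 2.67443 × 0.99015 = 24.1073 kN.
I_c = b·h³/36 = 0.69 × 2.87³/36 = 0.453098 m⁴.
Centre of pressure: y_p = y_c + I_c/(y_c·A) = 4.41333 + 0.453098/(4.41333 × 0.99015) = 4.41333 + 0.103687 = 4.51702 m along the plane.

y_p = 4.517 m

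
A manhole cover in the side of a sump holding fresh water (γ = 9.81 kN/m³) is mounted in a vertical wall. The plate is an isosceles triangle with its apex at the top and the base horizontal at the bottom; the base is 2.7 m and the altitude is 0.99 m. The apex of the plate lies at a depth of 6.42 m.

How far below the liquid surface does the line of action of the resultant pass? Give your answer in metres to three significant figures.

γ = 9.81 kN/m³.
With the apex up, the centroid sits 2h/3 = 2 × 0.99/3 = 0.66 m below the apex, so the centroid depth is h_c = 6.42 + 0.66 = 7.08 m.
A = ½ × 2.7 × 0.99 = 1.3365 m².
Resultant F = γ·h_c·A = 9.81 × 7.08 × 1.3365 = 92.8263 kN.
I_c = b·h³/36 = 2.7 × 0.99³/36 = 0.0727724 m⁴.
Centre of pressure: y_p = y_c + I_c/(y_c·A) = 7.08 + 0.0727724/(7.08 × 1.3365) = 7.08 + 0.00769068 = 7.08769 m along the plane.

h_p = 7.09 m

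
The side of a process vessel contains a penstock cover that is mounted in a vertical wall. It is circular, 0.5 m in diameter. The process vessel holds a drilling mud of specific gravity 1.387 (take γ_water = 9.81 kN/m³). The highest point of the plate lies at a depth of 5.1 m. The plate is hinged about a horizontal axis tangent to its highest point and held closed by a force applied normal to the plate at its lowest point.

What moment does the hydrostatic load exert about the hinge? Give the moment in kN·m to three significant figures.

γ = 1.387 × 9.81 = 13.60647 kN/m³.
The centroid is at the centre, 0.25 m below the top of the plate, so the centroid depth is h_c = 5.1 + 0.25 = 5.35 m.
A = π(0.25)² = 0.19635 m².
Resultant F = γ·h_c·A = 13.60647 × 5.35 × 0.19635 = 14.2932 kN.
I_c = πr⁴/4 = π × 0.25⁴/4 = 0.00306796 m⁴.
Centre of pressure: y_p = y_c + I_c/(y_c·A) = 5.35 + 0.00306796/(5.35 × 0.19635) = 5.35 + 0.00292055 = 5.35292 m along the plane.
The resultant acts 0.25 + 0.00292055 = 0.252921 m (along the plate) below the hinge at the top edge, so the moment about the hinge is M = F × 0.252921 = 14.2932 × 0.252921 = 3.61505 kN·m.

M ≈ 3.62 kN·m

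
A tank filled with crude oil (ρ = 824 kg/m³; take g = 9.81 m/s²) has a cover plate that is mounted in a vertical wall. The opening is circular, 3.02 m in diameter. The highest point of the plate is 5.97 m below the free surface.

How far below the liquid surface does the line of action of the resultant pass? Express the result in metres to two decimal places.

h_p = 7.56 m

γ = ρg = 824 × 9.81 / 1000 = 8.08344 kN/m³.
The centroid is at the centre, 1.51 m below the top of the plate, so the centroid depth is h_c = 5.97 + 1.51 = 7.48 m.
A = π(1.51)² = 7.16315 m².
Resultant F = γ·h_c·A = 8.08344 × 7.48 × 7.16315 = 433.114 kN.
I_c = πr⁴/4 = π × 1.51⁴/4 = 4.08317 m⁴.
Centre of pressure: y_p = y_c + I_c/(y_c·A) = 7.48 + 4.08317/(7.48 × 7.16315) = 7.48 + 0.0762065 = 7.55621 m along the plane.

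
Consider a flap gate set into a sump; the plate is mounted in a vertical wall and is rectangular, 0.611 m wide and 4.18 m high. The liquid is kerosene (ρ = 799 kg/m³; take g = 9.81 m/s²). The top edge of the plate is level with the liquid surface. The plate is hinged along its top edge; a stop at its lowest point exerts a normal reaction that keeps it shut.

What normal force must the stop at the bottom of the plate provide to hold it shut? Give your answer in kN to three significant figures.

P ≈ 27.9 kN

γ = ρg = 799 × 9.81 / 1000 = 7.83819 kN/m³.
The centroid lies 4.18/2 = 2.09 m below the top edge, so the centroid depth is h_c = 2.09 m.
A = 0.611 × 4.18 = 2.55398 m².
Resultant F = γ·h_c·A = 7.83819 × 2.09 × 2.55398 = 41.8388 kN.
I_c = b·h³/12 = 0.611 × 4.18³/12 = 3.71868 m⁴.
Centre of pressure: y_p = y_c + I_c/(y_c·A) = 2.09 + 3.71868/(2.09 × 2.55398) = 2.09 + 0.696667 = 2.78667 m along the plane.
The resultant acts 2.09 + 0.696667 = 2.78667 m (along the plate) below the hinge at the top edge, so the moment about the hinge is M = F × 2.78667 = 41.8388 × 2.78667 = 116.591 kN·m.
A normal force at the bottom, 4.18 m from the hinge, must supply this moment: P = 116.591/4.18 = 27.8926 kN.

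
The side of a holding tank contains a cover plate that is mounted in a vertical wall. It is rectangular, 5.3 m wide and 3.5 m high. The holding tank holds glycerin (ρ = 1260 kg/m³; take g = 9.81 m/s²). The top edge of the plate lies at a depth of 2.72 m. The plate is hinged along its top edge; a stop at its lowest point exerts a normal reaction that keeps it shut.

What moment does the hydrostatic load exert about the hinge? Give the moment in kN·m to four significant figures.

M ≈ 2028 kN·m

γ = ρg = 1260 × 9.81 / 1000 = 12.3606 kN/m³.
The centroid lies 3.5/2 = 1.75 m below the top edge, so the centroid depth is h_c = 2.72 + 1.75 = 4.47 m.
A = 5.3 × 3.5 = 18.55 m².
Resultant F = γ·h_c·A = 12.3606 × 4.47 × 18.55 = 1024.92 kN.
I_c = b·h³/12 = 5.3 × 3.5³/12 = 18.9365 m⁴.
Centre of pressure: y_p = y_c + I_c/(y_c·A) = 4.47 + 18.9365/(4.47 × 18.55) = 4.47 + 0.228375 = 4.69837 m along the plane.
The resultant acts 1.75 + 0.228375 = 1.97837 m (along the plate) below the hinge at the top edge, so the moment about the hinge is M = F × 1.97837 = 1024.92 × 1.97837 = 2027.67 kN·m.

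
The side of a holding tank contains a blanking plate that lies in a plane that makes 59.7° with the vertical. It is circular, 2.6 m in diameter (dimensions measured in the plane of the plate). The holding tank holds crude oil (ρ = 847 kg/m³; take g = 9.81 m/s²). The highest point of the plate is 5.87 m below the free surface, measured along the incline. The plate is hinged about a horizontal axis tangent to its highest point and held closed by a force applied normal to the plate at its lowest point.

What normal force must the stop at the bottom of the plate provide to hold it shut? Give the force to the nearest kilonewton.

P ≈ 83 kN

γ = ρg = 847 × 9.81 / 1000 = 8.30907 kN/m³.
The plate makes 59.7° with the vertical, i.e. θ = 90° − 59.7° = 30.3° to the horizontal. Measuring y along the incline from the free-surface line, vertical depth h = y·sinθ with sinθ = 0.504528.
The centroid is at the centre, 1.3 m below the top of the plate, so y_c = 5.87 + 1.3 = 7.17 m and h_c = 7.17 × 0.504528 = 3.61747 m.
A = π(1.3)² = 5.30929 m².
Resultant F = γ·h_c·A = 8.30907 × 3.61747 × 5.30929 = 159.586 kN.
I_c = πr⁴/4 = π × 1.3⁴/4 = 2.24318 m⁴.
Centre of pressure: y_p = y_c + I_c/(y_c·A) = 7.17 + 2.24318/(7.17 × 5.30929) = 7.17 + 0.0589262 = 7.22893 m along the plane.
The resultant acts 1.3 + 0.0589262 = 1.35893 m (along the plate) below the hinge at the top edge, so the moment about the hinge is M = F × 1.35893 = 159.586 × 1.35893 = 216.866 kN·m.
A normal force at the bottom, 2.6 m from the hinge, must supply this moment: P = 216.866/2.6 = 83.41 kN.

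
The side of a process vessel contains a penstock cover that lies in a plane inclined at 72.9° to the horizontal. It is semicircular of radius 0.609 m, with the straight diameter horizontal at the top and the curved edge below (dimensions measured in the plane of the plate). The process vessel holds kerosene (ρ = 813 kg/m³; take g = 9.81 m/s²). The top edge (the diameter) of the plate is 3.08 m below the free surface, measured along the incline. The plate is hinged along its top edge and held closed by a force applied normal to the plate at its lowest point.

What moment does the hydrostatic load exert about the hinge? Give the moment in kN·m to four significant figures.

M ≈ 3.947 kN·m

γ = ρg = 813 × 9.81 / 1000 = 7.97553 kN/m³.
Let θ = 72.9° be the plate's angle to the horizontal; measure y along the incline from where the plane meets the free surface. Vertical depth h = y·sinθ with sinθ = 0.955793.
The centroid of a semicircle lies 4r/(3π) = 0.258468 m from the diameter, here below the top edge, so y_c = 3.08 + 0.258468 = 3.33847 m and h_c = 3.33847 × 0.955793 = 3.19089 m.
A = πr²/2 = π × 0.609²/2 = 0.582579 m².
Resultant F = γ·h_c·A = 7.97553 × 3.19089 × 0.582579 = 14.8261 kN.
I_c = (π/8 − 8/(9π))·r⁴ = 0.109757 × 0.609⁴ = 0.0150974 m⁴.
Centre of pressure: y_p = y_c + I_c/(y_c·A) = 3.33847 + 0.0150974/(3.33847 × 0.582579) = 3.33847 + 0.00776247 = 3.34623 m along the plane.
The resultant acts 0.258468 + 0.00776247 = 0.26623 m (along the plate) below the hinge at the top edge, so the moment about the hinge is M = F × 0.26623 = 14.8261 × 0.26623 = 3.94715 kN·m.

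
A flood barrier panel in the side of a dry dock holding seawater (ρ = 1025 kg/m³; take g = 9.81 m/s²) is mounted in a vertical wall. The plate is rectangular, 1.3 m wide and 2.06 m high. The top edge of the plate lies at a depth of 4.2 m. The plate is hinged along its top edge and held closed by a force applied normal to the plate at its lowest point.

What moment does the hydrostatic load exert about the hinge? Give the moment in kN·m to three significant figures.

γ = ρg = 1025 × 9.81 / 1000 = 10.05525 kN/m³.
The centroid lies 2.06/2 = 1.03 m below the top edge, so the centroid depth is h_c = 4.2 + 1.03 = 5.23 m.
A = 1.3 × 2.06 = 2.678 m².
Resultant F = γ·h_c·A = 10.05525 × 5.23 × 2.678 = 140.833 kN.
I_c = b·h³/12 = 1.3 × 2.06³/12 = 0.94703 m⁴.
Centre of pressure: y_p = y_c + I_c/(y_c·A) = 5.23 + 0.94703/(5.23 × 2.678) = 5.23 + 0.0676163 = 5.29762 m along the plane.
The resultant acts 1.03 + 0.0676163 = 1.09762 m (along the plate) below the hinge at the top edge, so the moment about the hinge is M = F × 1.09762 = 140.833 × 1.09762 = 154.581 kN·m.

M ≈ 155 kN·m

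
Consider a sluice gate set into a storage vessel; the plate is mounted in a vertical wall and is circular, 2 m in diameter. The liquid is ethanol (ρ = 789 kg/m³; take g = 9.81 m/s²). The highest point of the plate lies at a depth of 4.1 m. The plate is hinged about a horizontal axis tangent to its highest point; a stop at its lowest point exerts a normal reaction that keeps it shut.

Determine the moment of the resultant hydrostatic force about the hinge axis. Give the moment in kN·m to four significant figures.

M ≈ 130.1 kN·m

γ = ρg = 789 × 9.81 / 1000 = 7.74009 kN/m³.
The centroid is at the centre, 1 m below the top of the plate, so the centroid depth is h_c = 4.1 + 1 = 5.1 m.
A = π(1)² = 3.14159 m².
Resultant F = γ·h_c·A = 7.74009 × 5.1 × 3.14159 = 124.013 kN.
I_c = πr⁴/4 = π × 1⁴/4 = 0.785398 m⁴.
Centre of pressure: y_p = y_c + I_c/(y_c·A) = 5.1 + 0.785398/(5.1 × 3.14159) = 5.1 + 0.0490196 = 5.14902 m along the plane.
The resultant acts 1 + 0.0490196 = 1.04902 m (along the plate) below the hinge at the top edge, so the moment about the hinge is M = F × 1.04902 = 124.013 × 1.04902 = 130.092 kN·m.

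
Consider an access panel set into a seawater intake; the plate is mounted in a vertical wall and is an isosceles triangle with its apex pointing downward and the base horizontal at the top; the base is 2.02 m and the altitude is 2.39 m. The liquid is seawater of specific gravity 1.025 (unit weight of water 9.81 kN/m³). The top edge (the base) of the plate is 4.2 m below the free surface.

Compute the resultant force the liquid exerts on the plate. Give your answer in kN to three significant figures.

F ≈ 121 kN

γ = 1.025 × 9.81 = 10.05525 kN/m³.
With the apex down, the centroid sits h/3 = 2.39/3 = 0.796667 m below the base (the top edge), so the centroid depth is h_c = 4.2 + 0.796667 = 4.99667 m.
A = ½ × 2.02 × 2.39 = 2.4139 m².
Resultant F = γ·h_c·A = 10.05525 × 4.99667 × 2.4139 = 121.281 kN.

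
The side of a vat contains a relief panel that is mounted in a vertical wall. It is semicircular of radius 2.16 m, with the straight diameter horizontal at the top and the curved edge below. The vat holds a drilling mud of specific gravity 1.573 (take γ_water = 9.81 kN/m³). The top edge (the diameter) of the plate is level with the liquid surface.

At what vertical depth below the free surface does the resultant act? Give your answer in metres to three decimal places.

h_p = 1.272 m

γ = 1.573 × 9.81 = 15.43113 kN/m³.
The centroid of a semicircle lies 4r/(3π) = 0.916732 m from the diameter, here below the top edge, so the centroid depth is h_c = 0.916732 m.
A = πr²/2 = π × 2.16²/2 = 7.32871 m².
Resultant F = γ·h_c·A = 15.43113 × 0.916732 × 7.32871 = 103.673 kN.
I_c = (π/8 − 8/(9π))·r⁴ = 0.109757 × 2.16⁴ = 2.38917 m⁴.
Centre of pressure: y_p = y_c + I_c/(y_c·A) = 0.916732 + 2.38917/(0.916732 × 7.32871) = 0.916732 + 0.355613 = 1.27235 m along the plane.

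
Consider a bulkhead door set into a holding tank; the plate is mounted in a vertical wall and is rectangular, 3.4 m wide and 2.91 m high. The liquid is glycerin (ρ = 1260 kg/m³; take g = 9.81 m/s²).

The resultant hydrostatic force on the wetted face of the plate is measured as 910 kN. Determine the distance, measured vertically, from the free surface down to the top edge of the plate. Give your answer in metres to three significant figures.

γ = ρg = 1260 × 9.81 / 1000 = 12.3606 kN/m³.
A = 3.4 × 2.91 = 9.894 m².
From F = γ·h_c·A, the centroid depth is h_c = 910/(12.3606 × 9.894) = 7.44098 m.
The centroid lies 2.91/2 = 1.455 m below the top edge, so the top edge sits at h_top = 7.44098 − 1.455 = 5.98598 m below the surface.

d_top ≈ 5.99 m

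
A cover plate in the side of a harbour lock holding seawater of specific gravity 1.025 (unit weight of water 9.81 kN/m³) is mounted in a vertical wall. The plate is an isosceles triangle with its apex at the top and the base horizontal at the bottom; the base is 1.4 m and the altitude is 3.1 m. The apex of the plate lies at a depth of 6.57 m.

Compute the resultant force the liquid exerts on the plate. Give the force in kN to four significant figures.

F ≈ 188.5 kN

γ = 1.025 × 9.81 = 10.05525 kN/m³.
With the apex up, the centroid sits 2h/3 = 2 × 3.1/3 = 2.06667 m below the apex, so the centroid depth is h_c = 6.57 + 2.06667 = 8.63667 m.
A = ½ × 1.4 × 3.1 = 2.17 m².
Resultant F = γ·h_c·A = 10.05525 × 8.63667 × 2.17 = 188.451 kN.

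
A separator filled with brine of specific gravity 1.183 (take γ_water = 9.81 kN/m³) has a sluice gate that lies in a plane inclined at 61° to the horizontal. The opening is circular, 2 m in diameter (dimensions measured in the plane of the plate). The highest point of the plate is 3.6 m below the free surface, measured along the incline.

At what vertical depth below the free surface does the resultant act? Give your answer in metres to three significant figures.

h_p = 4.07 m

γ = 1.183 × 9.81 = 11.60523 kN/m³.
Let θ = 61° be the plate's angle to the horizontal; measure y along the incline from where the plane meets the free surface. Vertical depth h = y·sinθ with sinθ = 0.874620.
The centroid is at the centre, 1 m below the top of the plate, so y_c = 3.6 + 1 = 4.6 m and h_c = 4.6 × 0.874620 = 4.02325 m.
A = π(1)² = 3.14159 m².
Resultant F = γ·h_c·A = 11.60523 × 4.02325 × 3.14159 = 146.683 kN.
I_c = πr⁴/4 = π × 1⁴/4 = 0.785398 m⁴.
Centre of pressure: y_p = y_c + I_c/(y_c·A) = 4.6 + 0.785398/(4.6 × 3.14159) = 4.6 + 0.0543479 = 4.65435 m along the plane.
Vertically, h_p = y_p·sinθ = 4.65435 × 0.874620 = 4.07079 m.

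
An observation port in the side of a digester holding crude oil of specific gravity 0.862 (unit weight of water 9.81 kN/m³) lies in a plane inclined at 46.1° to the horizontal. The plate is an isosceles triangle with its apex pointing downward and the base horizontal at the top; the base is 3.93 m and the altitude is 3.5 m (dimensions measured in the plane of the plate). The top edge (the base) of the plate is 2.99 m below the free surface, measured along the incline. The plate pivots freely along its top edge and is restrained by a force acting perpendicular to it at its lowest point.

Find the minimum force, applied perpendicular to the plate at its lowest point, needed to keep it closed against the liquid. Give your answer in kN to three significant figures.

γ = 0.862 × 9.81 = 8.45622 kN/m³.
Let θ = 46.1° be the plate's angle to the horizontal; measure y along the incline from where the plane meets the free surface. Vertical depth h = y·sinθ with sinθ = 0.720551.
With the apex down, the centroid sits h/3 = 3.5/3 = 1.16667 m below the base (the top edge), so y_c = 2.99 + 1.16667 = 4.15667 m and h_c = 4.15667 × 0.720551 = 2.99509 m.
A = ½ × 3.93 × 3.5 = 6.8775 m².
Resultant F = γ·h_c·A = 8.45622 × 2.99509 × 6.8775 = 174.187 kN.
I_c = b·h³/36 = 3.93 × 3.5³/36 = 4.68052 m⁴.
Centre of pressure: y_p = y_c + I_c/(y_c·A) = 4.15667 + 4.68052/(4.15667 × 6.8775) = 4.15667 + 0.163726 = 4.3204 m along the plane.
The resultant acts 1.16667 + 0.163726 = 1.3304 m (along the plate) below the hinge at the top edge, so the moment about the hinge is M = F × 1.3304 = 174.187 × 1.3304 = 231.738 kN·m.
A normal force at the bottom, 3.5 m from the hinge, must supply this moment: P = 231.738/3.5 = 66.2109 kN.

P ≈ 66.2 kN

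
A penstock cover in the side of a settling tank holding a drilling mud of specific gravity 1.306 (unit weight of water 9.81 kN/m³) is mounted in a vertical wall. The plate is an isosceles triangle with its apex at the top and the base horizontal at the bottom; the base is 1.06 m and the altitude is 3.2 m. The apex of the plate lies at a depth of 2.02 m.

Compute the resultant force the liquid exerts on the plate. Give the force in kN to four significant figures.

γ = 1.306 × 9.81 = 12.81186 kN/m³.
With the apex up, the centroid sits 2h/3 = 2 × 3.2/3 = 2.13333 m below the apex, so the centroid depth is h_c = 2.02 + 2.13333 = 4.15333 m.
A = ½ × 1.06 × 3.2 = 1.696 m².
Resultant F = γ·h_c·A = 12.81186 × 4.15333 × 1.696 = 90.2474 kN.

F ≈ 90.25 kN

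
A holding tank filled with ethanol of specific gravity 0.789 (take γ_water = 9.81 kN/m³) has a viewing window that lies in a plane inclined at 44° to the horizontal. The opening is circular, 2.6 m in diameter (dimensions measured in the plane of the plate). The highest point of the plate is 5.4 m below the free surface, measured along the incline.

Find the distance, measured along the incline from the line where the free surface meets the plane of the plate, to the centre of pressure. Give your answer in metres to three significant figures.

γ = 0.789 × 9.81 = 7.74009 kN/m³.
Let θ = 44° be the plate's angle to the horizontal; measure y along the incline from where the plane meets the free surface. Vertical depth h = y·sinθ with sinθ = 0.694658.
The centroid is at the centre, 1.3 m below the top of the plate, so y_c = 5.4 + 1.3 = 6.7 m and h_c = 6.7 × 0.694658 = 4.65421 m.
A = π(1.3)² = 5.30929 m².
Resultant F = γ·h_c·A = 7.74009 × 4.65421 × 5.30929 = 191.262 kN.
I_c = πr⁴/4 = π × 1.3⁴/4 = 2.24318 m⁴.
Centre of pressure: y_p = y_c + I_c/(y_c·A) = 6.7 + 2.24318/(6.7 × 5.30929) = 6.7 + 0.0630598 = 6.76306 m along the plane.

y_p = 6.76 m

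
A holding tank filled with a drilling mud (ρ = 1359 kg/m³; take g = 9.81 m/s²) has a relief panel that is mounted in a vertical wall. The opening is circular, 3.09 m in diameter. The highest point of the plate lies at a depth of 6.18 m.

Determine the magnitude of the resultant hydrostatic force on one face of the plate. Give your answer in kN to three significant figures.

F ≈ 772 kN

γ = ρg = 1359 × 9.81 / 1000 = 13.33179 kN/m³.
The centroid is at the centre, 1.545 m below the top of the plate, so the centroid depth is h_c = 6.18 + 1.545 = 7.725 m.
A = π(1.545)² = 7.49906 m².
Resultant F = γ·h_c·A = 13.33179 × 7.725 × 7.49906 = 772.314 kN.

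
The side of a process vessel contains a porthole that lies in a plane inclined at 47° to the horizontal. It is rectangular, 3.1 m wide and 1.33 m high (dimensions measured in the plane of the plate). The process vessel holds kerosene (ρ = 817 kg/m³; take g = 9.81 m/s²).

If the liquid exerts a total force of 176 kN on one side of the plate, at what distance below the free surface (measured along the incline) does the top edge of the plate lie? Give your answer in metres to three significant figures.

y_top ≈ 6.62 m

γ = ρg = 817 × 9.81 / 1000 = 8.01477 kN/m³.
A = 3.1 × 1.33 = 4.123 m².
From F = γ·h_c·A, the centroid depth is h_c = 176/(8.01477 × 4.123) = 5.32609 m.
Let θ = 47° be the plate's angle to the horizontal; measure y along the incline from where the plane meets the free surface. Vertical depth h = y·sinθ with sinθ = 0.731354.
Along the incline, y_c = h_c/sinθ = 5.32609/0.731354 = 7.28251 m.
The centroid lies 1.33/2 = 0.665 m below the top edge, so the top edge sits at y_top = 7.28251 − 0.665 = 6.61751 m along the incline.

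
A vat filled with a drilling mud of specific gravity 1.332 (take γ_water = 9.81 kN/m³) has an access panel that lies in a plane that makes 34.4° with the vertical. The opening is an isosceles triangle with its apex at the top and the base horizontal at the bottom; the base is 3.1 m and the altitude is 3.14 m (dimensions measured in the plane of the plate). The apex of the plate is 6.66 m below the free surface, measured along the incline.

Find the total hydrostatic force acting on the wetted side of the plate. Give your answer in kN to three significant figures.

γ = 1.332 × 9.81 = 13.06692 kN/m³.
The plate makes 34.4° with the vertical, i.e. θ = 90° − 34.4° = 55.6° to the horizontal. Measuring y along the incline from the free-surface line, vertical depth h = y·sinθ with sinθ = 0.825113.
With the apex up, the centroid sits 2h/3 = 2 × 3.14/3 = 2.09333 m below the apex, so y_c = 6.66 + 2.09333 = 8.75333 m and h_c = 8.75333 × 0.825113 = 7.22249 m.
A = ½ × 3.1 × 3.14 = 4.867 m².
Resultant F = γ·h_c·A = 13.06692 × 7.22249 × 4.867 = 459.327 kN.

F ≈ 459 kN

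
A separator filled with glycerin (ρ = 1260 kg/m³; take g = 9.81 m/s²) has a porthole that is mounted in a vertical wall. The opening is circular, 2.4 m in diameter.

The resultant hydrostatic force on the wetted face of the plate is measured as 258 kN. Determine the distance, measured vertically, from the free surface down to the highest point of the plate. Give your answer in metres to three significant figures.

γ = ρg = 1260 × 9.81 / 1000 = 12.3606 kN/m³.
A = π(1.2)² = 4.52389 m².
From F = γ·h_c·A, the centroid depth is h_c = 258/(12.3606 × 4.52389) = 4.6139 m.
The centroid is at the centre, 1.2 m below the top of the plate, so the highest point sits at h_top = 4.6139 − 1.2 = 3.4139 m below the surface.

d_top ≈ 3.41 m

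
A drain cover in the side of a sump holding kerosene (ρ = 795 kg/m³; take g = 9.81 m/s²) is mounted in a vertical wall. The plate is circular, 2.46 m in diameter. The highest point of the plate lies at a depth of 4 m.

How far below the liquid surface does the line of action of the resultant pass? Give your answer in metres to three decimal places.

h_p = 5.302 m

γ = ρg = 795 × 9.81 / 1000 = 7.79895 kN/m³.
The centroid is at the centre, 1.23 m below the top of the plate, so the centroid depth is h_c = 4 + 1.23 = 5.23 m.
A = π(1.23)² = 4.75292 m².
Resultant F = γ·h_c·A = 7.79895 × 5.23 × 4.75292 = 193.865 kN.
I_c = πr⁴/4 = π × 1.23⁴/4 = 1.79767 m⁴.
Centre of pressure: y_p = y_c + I_c/(y_c·A) = 5.23 + 1.79767/(5.23 × 4.75292) = 5.23 + 0.0723182 = 5.30232 m along the plane.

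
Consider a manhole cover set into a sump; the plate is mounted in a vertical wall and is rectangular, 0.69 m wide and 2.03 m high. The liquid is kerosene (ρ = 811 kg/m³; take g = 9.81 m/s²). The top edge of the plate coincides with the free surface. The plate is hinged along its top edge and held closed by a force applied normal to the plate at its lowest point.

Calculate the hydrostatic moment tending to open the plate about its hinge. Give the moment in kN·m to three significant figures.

M ≈ 15.3 kN·m

γ = ρg = 811 × 9.81 / 1000 = 7.95591 kN/m³.
The centroid lies 2.03/2 = 1.015 m below the top edge, so the centroid depth is h_c = 1.015 m.
A = 0.69 × 2.03 = 1.4007 m².
Resultant F = γ·h_c·A = 7.95591 × 1.015 × 1.4007 = 11.311 kN.
I_c = b·h³/12 = 0.69 × 2.03³/12 = 0.481012 m⁴.
Centre of pressure: y_p = y_c + I_c/(y_c·A) = 1.015 + 0.481012/(1.015 × 1.4007) = 1.015 + 0.338333 = 1.35333 m along the plane.
The resultant acts 1.015 + 0.338333 = 1.35333 m (along the plate) below the hinge at the top edge, so the moment about the hinge is M = F × 1.35333 = 11.311 × 1.35333 = 15.3075 kN·m.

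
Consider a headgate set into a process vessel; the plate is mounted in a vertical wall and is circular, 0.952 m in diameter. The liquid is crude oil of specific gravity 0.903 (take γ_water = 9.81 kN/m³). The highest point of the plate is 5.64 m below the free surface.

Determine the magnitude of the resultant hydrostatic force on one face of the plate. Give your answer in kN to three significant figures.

γ = 0.903 × 9.81 = 8.85843 kN/m³.
The centroid is at the centre, 0.476 m below the top of the plate, so the centroid depth is h_c = 5.64 + 0.476 = 6.116 m.
A = π(0.476)² = 0.711809 m².
Resultant F = γ·h_c·A = 8.85843 × 6.116 × 0.711809 = 38.5645 kN.

F ≈ 38.6 kN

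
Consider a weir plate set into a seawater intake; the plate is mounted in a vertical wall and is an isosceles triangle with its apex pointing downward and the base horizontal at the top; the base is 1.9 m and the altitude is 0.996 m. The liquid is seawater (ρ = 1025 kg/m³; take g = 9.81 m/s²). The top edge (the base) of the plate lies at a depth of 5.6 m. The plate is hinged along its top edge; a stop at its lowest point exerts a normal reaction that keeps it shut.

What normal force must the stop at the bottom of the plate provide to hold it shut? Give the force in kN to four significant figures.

γ = ρg = 1025 × 9.81 / 1000 = 10.05525 kN/m³.
With the apex down, the centroid sits h/3 = 0.996/3 = 0.332 m below the base (the top edge), so the centroid depth is h_c = 5.6 + 0.332 = 5.932 m.
A = ½ × 1.9 × 0.996 = 0.9462 m².
Resultant F = γ·h_c·A = 10.05525 × 5.932 × 0.9462 = 56.4387 kN.
I_c = b·h³/36 = 1.9 × 0.996³/36 = 0.052147 m⁴.
Centre of pressure: y_p = y_c + I_c/(y_c·A) = 5.932 + 0.052147/(5.932 × 0.9462) = 5.932 + 0.00929063 = 5.94129 m along the plane.
The resultant acts 0.332 + 0.00929063 = 0.341291 m (along the plate) below the hinge at the top edge, so the moment about the hinge is M = F × 0.341291 = 56.4387 × 0.341291 = 19.262 kN·m.
A normal force at the bottom, 0.996 m from the hinge, must supply this moment: P = 19.262/0.996 = 19.3394 kN.

P ≈ 19.34 kN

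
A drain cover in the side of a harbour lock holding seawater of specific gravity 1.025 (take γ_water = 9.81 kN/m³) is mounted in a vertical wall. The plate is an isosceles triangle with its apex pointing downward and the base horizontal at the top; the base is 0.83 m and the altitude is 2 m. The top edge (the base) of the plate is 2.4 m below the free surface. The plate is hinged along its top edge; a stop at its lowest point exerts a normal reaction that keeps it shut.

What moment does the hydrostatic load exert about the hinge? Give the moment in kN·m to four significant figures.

M ≈ 18.92 kN·m

γ = 1.025 × 9.81 = 10.05525 kN/m³.
With the apex down, the centroid sits h/3 = 2/3 = 0.666667 m below the base (the top edge), so the centroid depth is h_c = 2.4 + 0.666667 = 3.06667 m.
A = ½ × 0.83 × 2 = 0.83 m².
Resultant F = γ·h_c·A = 10.05525 × 3.06667 × 0.83 = 25.594 kN.
I_c = b·h³/36 = 0.83 × 2³/36 = 0.184444 m⁴.
Centre of pressure: y_p = y_c + I_c/(y_c·A) = 3.06667 + 0.184444/(3.06667 × 0.83) = 3.06667 + 0.0724635 = 3.13913 m along the plane.
The resultant acts 0.666667 + 0.0724635 = 0.739131 m (along the plate) below the hinge at the top edge, so the moment about the hinge is M = F × 0.739131 = 25.594 × 0.739131 = 18.9173 kN·m.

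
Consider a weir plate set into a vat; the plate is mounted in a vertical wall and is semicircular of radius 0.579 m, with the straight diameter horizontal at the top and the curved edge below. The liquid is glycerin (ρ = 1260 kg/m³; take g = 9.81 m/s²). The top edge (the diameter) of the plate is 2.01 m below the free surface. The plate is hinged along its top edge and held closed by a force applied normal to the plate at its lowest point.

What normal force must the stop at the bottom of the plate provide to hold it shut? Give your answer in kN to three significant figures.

P ≈ 6.49 kN

γ = ρg = 1260 × 9.81 / 1000 = 12.3606 kN/m³.
The centroid of a semicircle lies 4r/(3π) = 0.245735 m from the diameter, here below the top edge, so the centroid depth is h_c = 2.01 + 0.245735 = 2.25573 m.
A = πr²/2 = π × 0.579²/2 = 0.526595 m².
Resultant F = γ·h_c·A = 12.3606 × 2.25573 × 0.526595 = 14.6826 kN.
I_c = (π/8 − 8/(9π))·r⁴ = 0.109757 × 0.579⁴ = 0.0123352 m⁴.
Centre of pressure: y_p = y_c + I_c/(y_c·A) = 2.25573 + 0.0123352/(2.25573 × 0.526595) = 2.25573 + 0.0103844 = 2.26611 m along the plane.
The resultant acts 0.245735 + 0.0103844 = 0.256119 m (along the plate) below the hinge at the top edge, so the moment about the hinge is M = F × 0.256119 = 14.6826 × 0.256119 = 3.76049 kN·m.
A normal force at the bottom, 0.579 m from the hinge, must supply this moment: P = 3.76049/0.579 = 6.4948 kN.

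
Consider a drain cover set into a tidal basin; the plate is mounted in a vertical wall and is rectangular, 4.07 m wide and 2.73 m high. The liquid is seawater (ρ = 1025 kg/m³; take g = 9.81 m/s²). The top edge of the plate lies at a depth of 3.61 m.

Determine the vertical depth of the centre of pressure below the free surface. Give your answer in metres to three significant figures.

γ = ρg = 1025 × 9.81 / 1000 = 10.05525 kN/m³.
The centroid lies 2.73/2 = 1.365 m below the top edge, so the centroid depth is h_c = 3.61 + 1.365 = 4.975 m.
A = 4.07 × 2.73 = 11.1111 m².
Resultant F = γ·h_c·A = 10.05525 × 4.975 × 11.1111 = 555.831 kN.
I_c = b·h³/12 = 4.07 × 2.73³/12 = 6.90083 m⁴.
Centre of pressure: y_p = y_c + I_c/(y_c·A) = 4.975 + 6.90083/(4.975 × 11.1111) = 4.975 + 0.124839 = 5.09984 m along the plane.

h_p = 5.10 m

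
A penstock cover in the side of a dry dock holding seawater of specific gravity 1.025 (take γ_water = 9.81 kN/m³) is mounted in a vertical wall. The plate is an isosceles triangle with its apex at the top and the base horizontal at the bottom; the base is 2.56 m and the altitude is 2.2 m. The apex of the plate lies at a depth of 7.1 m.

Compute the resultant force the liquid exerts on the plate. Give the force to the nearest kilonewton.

γ = 1.025 × 9.81 = 10.05525 kN/m³.
With the apex up, the centroid sits 2h/3 = 2 × 2.2/3 = 1.46667 m below the apex, so the centroid depth is h_c = 7.1 + 1.46667 = 8.56667 m.
A = ½ × 2.56 × 2.2 = 2.816 m².
Resultant F = γ·h_c·A = 10.05525 × 8.56667 × 2.816 = 242.57 kN.

F ≈ 243 kN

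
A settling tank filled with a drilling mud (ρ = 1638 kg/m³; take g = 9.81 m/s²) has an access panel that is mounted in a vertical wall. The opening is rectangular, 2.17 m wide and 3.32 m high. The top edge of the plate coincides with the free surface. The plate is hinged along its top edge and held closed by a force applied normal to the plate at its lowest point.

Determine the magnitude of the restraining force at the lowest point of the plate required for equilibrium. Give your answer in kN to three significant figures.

γ = ρg = 1638 × 9.81 / 1000 = 16.06878 kN/m³.
The centroid lies 3.32/2 = 1.66 m below the top edge, so the centroid depth is h_c = 1.66 m.
A = 2.17 × 3.32 = 7.2044 m².
Resultant F = γ·h_c·A = 16.06878 × 1.66 × 7.2044 = 192.171 kN.
I_c = b·h³/12 = 2.17 × 3.32³/12 = 6.61748 m⁴.
Centre of pressure: y_p = y_c + I_c/(y_c·A) = 1.66 + 6.61748/(1.66 × 7.2044) = 1.66 + 0.553333 = 2.21333 m along the plane.
The resultant acts 1.66 + 0.553333 = 2.21333 m (along the plate) below the hinge at the top edge, so the moment about the hinge is M = F × 2.21333 = 192.171 × 2.21333 = 425.338 kN·m.
A normal force at the bottom, 3.32 m from the hinge, must supply this moment: P = 425.338/3.32 = 128.114 kN.

P ≈ 128 kN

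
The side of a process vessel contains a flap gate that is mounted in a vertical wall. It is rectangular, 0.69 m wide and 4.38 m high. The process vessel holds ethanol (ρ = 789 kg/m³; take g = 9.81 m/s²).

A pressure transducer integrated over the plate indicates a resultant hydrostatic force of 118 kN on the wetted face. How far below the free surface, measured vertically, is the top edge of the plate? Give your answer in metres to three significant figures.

d_top ≈ 2.85 m

γ = ρg = 789 × 9.81 / 1000 = 7.74009 kN/m³.
A = 0.69 × 4.38 = 3.0222 m².
From F = γ·h_c·A, the centroid depth is h_c = 118/(7.74009 × 3.0222) = 5.04444 m.
The centroid lies 4.38/2 = 2.19 m below the top edge, so the top edge sits at h_top = 5.04444 − 2.19 = 2.85444 m below the surface.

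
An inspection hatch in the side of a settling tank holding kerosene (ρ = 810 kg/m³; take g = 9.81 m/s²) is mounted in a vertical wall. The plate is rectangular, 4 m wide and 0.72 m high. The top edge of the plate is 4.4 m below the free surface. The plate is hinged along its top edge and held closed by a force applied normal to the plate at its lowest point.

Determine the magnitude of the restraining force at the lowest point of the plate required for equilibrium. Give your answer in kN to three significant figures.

P ≈ 55.8 kN

γ = ρg = 810 × 9.81 / 1000 = 7.9461 kN/m³.
The centroid lies 0.72/2 = 0.36 m below the top edge, so the centroid depth is h_c = 4.4 + 0.36 = 4.76 m.
A = 4 × 0.72 = 2.88 m².
Resultant F = γ·h_c·A = 7.9461 × 4.76 × 2.88 = 108.931 kN.
I_c = b·h³/12 = 4 × 0.72³/12 = 0.124416 m⁴.
Centre of pressure: y_p = y_c + I_c/(y_c·A) = 4.76 + 0.124416/(4.76 × 2.88) = 4.76 + 0.00907563 = 4.76908 m along the plane.
The resultant acts 0.36 + 0.00907563 = 0.369076 m (along the plate) below the hinge at the top edge, so the moment about the hinge is M = F × 0.369076 = 108.931 × 0.369076 = 40.2038 kN·m.
A normal force at the bottom, 0.72 m from the hinge, must supply this moment: P = 40.2038/0.72 = 55.8386 kN.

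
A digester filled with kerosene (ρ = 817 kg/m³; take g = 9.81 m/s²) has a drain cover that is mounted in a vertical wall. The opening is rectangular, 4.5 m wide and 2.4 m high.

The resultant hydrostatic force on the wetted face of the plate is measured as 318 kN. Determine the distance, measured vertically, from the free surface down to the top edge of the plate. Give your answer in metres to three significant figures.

γ = ρg = 817 × 9.81 / 1000 = 8.01477 kN/m³.
A = 4.5 × 2.4 = 10.8 m².
From F = γ·h_c·A, the centroid depth is h_c = 318/(8.01477 × 10.8) = 3.67377 m.
The centroid lies 2.4/2 = 1.2 m below the top edge, so the top edge sits at h_top = 3.67377 − 1.2 = 2.47377 m below the surface.

d_top ≈ 2.47 m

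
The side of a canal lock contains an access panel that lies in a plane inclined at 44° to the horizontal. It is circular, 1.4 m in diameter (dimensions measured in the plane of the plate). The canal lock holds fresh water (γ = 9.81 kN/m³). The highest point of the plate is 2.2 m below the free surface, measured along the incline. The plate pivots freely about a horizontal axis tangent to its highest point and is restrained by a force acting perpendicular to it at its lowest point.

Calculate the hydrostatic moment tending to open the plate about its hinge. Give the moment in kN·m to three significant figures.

M ≈ 22.6 kN·m

γ = 9.81 kN/m³.
Let θ = 44° be the plate's angle to the horizontal; measure y along the incline from where the plane meets the free surface. Vertical depth h = y·sinθ with sinθ = 0.694658.
The centroid is at the centre, 0.7 m below the top of the plate, so y_c = 2.2 + 0.7 = 2.9 m and h_c = 2.9 × 0.694658 = 2.01451 m.
A = π(0.7)² = 1.53938 m².
Resultant F = γ·h_c·A = 9.81 × 2.01451 × 1.53938 = 30.4218 kN.
I_c = πr⁴/4 = π × 0.7⁴/4 = 0.188574 m⁴.
Centre of pressure: y_p = y_c + I_c/(y_c·A) = 2.9 + 0.188574/(2.9 × 1.53938) = 2.9 + 0.0422414 = 2.94224 m along the plane.
The resultant acts 0.7 + 0.0422414 = 0.742241 m (along the plate) below the hinge at the top edge, so the moment about the hinge is M = F × 0.742241 = 30.4218 × 0.742241 = 22.5803 kN·m.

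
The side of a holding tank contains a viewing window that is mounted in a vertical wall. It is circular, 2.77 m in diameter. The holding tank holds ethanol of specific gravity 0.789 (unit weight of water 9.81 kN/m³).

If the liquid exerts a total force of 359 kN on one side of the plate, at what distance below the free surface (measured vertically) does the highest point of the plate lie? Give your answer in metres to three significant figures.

γ = 0.789 × 9.81 = 7.74009 kN/m³.
A = π(1.385)² = 6.02628 m².
From F = γ·h_c·A, the centroid depth is h_c = 359/(7.74009 × 6.02628) = 7.6966 m.
The centroid is at the centre, 1.385 m below the top of the plate, so the highest point sits at h_top = 7.6966 − 1.385 = 6.3116 m below the surface.

d_top ≈ 6.31 m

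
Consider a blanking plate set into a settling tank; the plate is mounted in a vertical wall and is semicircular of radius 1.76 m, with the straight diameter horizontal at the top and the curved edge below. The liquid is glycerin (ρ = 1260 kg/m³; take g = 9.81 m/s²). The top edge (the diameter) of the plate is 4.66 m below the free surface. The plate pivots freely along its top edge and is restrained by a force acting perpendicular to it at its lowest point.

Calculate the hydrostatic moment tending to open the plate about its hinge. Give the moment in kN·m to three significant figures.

γ = ρg = 1260 × 9.81 / 1000 = 12.3606 kN/m³.
The centroid of a semicircle lies 4r/(3π) = 0.746967 m from the diameter, here below the top edge, so the centroid depth is h_c = 4.66 + 0.746967 = 5.40697 m.
A = πr²/2 = π × 1.76²/2 = 4.8657 m².
Resultant F = γ·h_c·A = 12.3606 × 5.40697 × 4.8657 = 325.191 kN.
I_c = (π/8 − 8/(9π))·r⁴ = 0.109757 × 1.76⁴ = 1.05313 m⁴.
Centre of pressure: y_p = y_c + I_c/(y_c·A) = 5.40697 + 1.05313/(5.40697 × 4.8657) = 5.40697 + 0.0400297 = 5.447 m along the plane.
The resultant acts 0.746967 + 0.0400297 = 0.786997 m (along the plate) below the hinge at the top edge, so the moment about the hinge is M = F × 0.786997 = 325.191 × 0.786997 = 255.924 kN·m.

M ≈ 256 kN·m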